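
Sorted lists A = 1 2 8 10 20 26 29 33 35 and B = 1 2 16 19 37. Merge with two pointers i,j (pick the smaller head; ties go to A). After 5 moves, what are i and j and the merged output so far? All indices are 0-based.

i=0 j=0: A[i]=1<=B[j]=1 take 1, i++
i=1 j=0: A[i]=2>B[j]=1 take 1, j++
i=1 j=1: A[i]=2<=B[j]=2 take 2, i++
i=2 j=1: A[i]=8>B[j]=2 take 2, j++
i=2 j=2: A[i]=8<=B[j]=16 take 8, i++

i=3, j=2, merged so far=[1, 1, 2, 2, 8]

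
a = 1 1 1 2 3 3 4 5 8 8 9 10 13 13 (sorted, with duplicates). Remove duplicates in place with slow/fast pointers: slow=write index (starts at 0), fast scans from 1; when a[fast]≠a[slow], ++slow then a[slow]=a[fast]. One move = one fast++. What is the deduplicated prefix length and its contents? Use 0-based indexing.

length 9; prefix = [1, 2, 3, 4, 5, 8, 9, 10, 13]

slow=0 fast=1: a[fast]=1=a[slow] dup, fast++
slow=0 fast=2: a[fast]=1=a[slow] dup, fast++
slow=0 fast=3: a[fast]=2≠a[slow]=1 write a[1]=2, slow++,fast++
slow=1 fast=4: a[fast]=3≠a[slow]=2 write a[2]=3, slow++,fast++
slow=2 fast=5: a[fast]=3=a[slow] dup, fast++
slow=2 fast=6: a[fast]=4≠a[slow]=3 write a[3]=4, slow++,fast++
slow=3 fast=7: a[fast]=5≠a[slow]=4 write a[4]=5, slow++,fast++
slow=4 fast=8: a[fast]=8≠a[slow]=5 write a[5]=8, slow++,fast++
slow=5 fast=9: a[fast]=8=a[slow] dup, fast++
slow=5 fast=10: a[fast]=9≠a[slow]=8 write a[6]=9, slow++,fast++
slow=6 fast=11: a[fast]=10≠a[slow]=9 write a[7]=10, slow++,fast++
slow=7 fast=12: a[fast]=13≠a[slow]=10 write a[8]=13, slow++,fast++
slow=8 fast=13: a[fast]=13=a[slow] dup, fast++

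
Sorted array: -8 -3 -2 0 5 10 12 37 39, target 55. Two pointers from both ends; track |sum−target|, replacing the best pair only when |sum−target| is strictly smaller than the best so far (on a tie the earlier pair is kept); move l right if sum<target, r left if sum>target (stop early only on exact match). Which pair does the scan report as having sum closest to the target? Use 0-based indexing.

l=0 r=8: -8+39=31 d=24 *, l++
l=1 r=8: -3+39=36 d=19 *, l++
l=2 r=8: -2+39=37 d=18 *, l++
l=3 r=8: 0+39=39 d=16 *, l++
l=4 r=8: 5+39=44 d=11 *, l++
l=5 r=8: 10+39=49 d=6 *, l++
l=6 r=8: 12+39=51 d=4 *, l++
l=7 r=8: 37+39=76 d=21, r--

pair (12, 39) with sum 51 (|Δ|=4)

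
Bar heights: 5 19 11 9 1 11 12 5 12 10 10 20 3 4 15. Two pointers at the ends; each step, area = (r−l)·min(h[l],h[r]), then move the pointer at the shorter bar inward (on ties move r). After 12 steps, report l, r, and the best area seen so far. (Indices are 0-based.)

l=9, r=11, best area=195

[0,14] min(5,15)*14=70 best=70 * → l++
[1,14] min(19,15)*13=195 best=195 * → r--
[1,13] min(19,4)*12=48 best=195 → r--
[1,12] min(19,3)*11=33 best=195 → r--
[1,11] min(19,20)*10=190 best=195 → l++
[2,11] min(11,20)*9=99 best=195 → l++
[3,11] min(9,20)*8=72 best=195 → l++
[4,11] min(1,20)*7=7 best=195 → l++
[5,11] min(11,20)*6=66 best=195 → l++
[6,11] min(12,20)*5=60 best=195 → l++
[7,11] min(5,20)*4=20 best=195 → l++
[8,11] min(12,20)*3=36 best=195 → l++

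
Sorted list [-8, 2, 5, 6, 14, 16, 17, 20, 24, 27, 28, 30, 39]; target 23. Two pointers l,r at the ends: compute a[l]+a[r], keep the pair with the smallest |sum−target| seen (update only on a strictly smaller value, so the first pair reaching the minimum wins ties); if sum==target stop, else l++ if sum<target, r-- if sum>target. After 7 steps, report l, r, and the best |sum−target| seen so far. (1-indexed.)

[1,13] -8+39=31 d=8 * → r--
[1,12] -8+30=22 d=1 * → l++
[2,12] 2+30=32 d=9 → r--
[2,11] 2+28=30 d=7 → r--
[2,10] 2+27=29 d=6 → r--
[2,9] 2+24=26 d=3 → r--
[2,8] 2+20=22 d=1 → l++

l=3, r=8, best |Δ|=1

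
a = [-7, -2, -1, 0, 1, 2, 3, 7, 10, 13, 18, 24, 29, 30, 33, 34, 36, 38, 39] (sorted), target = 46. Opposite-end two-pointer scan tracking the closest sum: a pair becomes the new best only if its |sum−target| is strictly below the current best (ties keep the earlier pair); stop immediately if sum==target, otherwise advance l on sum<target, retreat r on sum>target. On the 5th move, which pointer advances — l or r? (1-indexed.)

l

l=1 r=19: -7+39=32 d=14 *, l++
l=2 r=19: -2+39=37 d=9 *, l++
l=3 r=19: -1+39=38 d=8 *, l++
l=4 r=19: 0+39=39 d=7 *, l++
l=5 r=19: 1+39=40 d=6 *, l++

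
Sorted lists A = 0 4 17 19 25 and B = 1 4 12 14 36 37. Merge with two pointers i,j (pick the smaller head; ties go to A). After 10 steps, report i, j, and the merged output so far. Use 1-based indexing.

i=6, j=6, merged so far=[0, 1, 4, 4, 12, 14, 17, 19, 25, 36]

i=1 j=1: A[i]=0<=B[j]=1 take 0, i++
i=2 j=1: A[i]=4>B[j]=1 take 1, j++
i=2 j=2: A[i]=4<=B[j]=4 take 4, i++
i=3 j=2: A[i]=17>B[j]=4 take 4, j++
i=3 j=3: A[i]=17>B[j]=12 take 12, j++
i=3 j=4: A[i]=17>B[j]=14 take 14, j++
i=3 j=5: A[i]=17<=B[j]=36 take 17, i++
i=4 j=5: A[i]=19<=B[j]=36 take 19, i++
i=5 j=5: A[i]=25<=B[j]=36 take 25, i++
i=6 j=5: A done, take B[j]=36, j++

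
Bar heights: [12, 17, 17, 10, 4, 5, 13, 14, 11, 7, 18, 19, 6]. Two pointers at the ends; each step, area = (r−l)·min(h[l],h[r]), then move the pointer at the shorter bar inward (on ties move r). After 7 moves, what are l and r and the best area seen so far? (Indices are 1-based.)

l=1 r=13: min(12,6)*12=72 best=72 *, r--
l=1 r=12: min(12,19)*11=132 best=132 *, l++
l=2 r=12: min(17,19)*10=170 best=170 *, l++
l=3 r=12: min(17,19)*9=153 best=170, l++
l=4 r=12: min(10,19)*8=80 best=170, l++
l=5 r=12: min(4,19)*7=28 best=170, l++
l=6 r=12: min(5,19)*6=30 best=170, l++

l=7, r=12, best area=170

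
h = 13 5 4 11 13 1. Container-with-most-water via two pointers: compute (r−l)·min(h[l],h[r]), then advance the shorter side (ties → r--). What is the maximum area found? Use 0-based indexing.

max area = 52

l=0 r=5: min(13,1)*5=5 best=5 *, r--
l=0 r=4: min(13,13)*4=52 best=52 *, r--
l=0 r=3: min(13,11)*3=33 best=52, r--
l=0 r=2: min(13,4)*2=8 best=52, r--
l=0 r=1: min(13,5)*1=5 best=52, r--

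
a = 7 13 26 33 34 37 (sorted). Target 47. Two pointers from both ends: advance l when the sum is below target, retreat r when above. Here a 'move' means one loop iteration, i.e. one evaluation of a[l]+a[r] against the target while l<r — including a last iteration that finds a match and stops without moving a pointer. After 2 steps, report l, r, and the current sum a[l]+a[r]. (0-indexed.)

l=1, r=4, sum=47

l=0 r=5: 7+37=44 <47, l++
l=1 r=5: 13+37=50 >47, r--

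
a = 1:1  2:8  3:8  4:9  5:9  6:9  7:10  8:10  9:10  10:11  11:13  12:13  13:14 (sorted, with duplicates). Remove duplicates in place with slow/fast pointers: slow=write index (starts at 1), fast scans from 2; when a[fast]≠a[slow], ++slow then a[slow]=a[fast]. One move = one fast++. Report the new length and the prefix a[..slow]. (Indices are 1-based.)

length 7; prefix = [1, 8, 9, 10, 11, 13, 14]

slow=1 fast=2: a[fast]=8≠a[slow]=1 write a[2]=8, slow++,fast++
slow=2 fast=3: a[fast]=8=a[slow] dup, fast++
slow=2 fast=4: a[fast]=9≠a[slow]=8 write a[3]=9, slow++,fast++
slow=3 fast=5: a[fast]=9=a[slow] dup, fast++
slow=3 fast=6: a[fast]=9=a[slow] dup, fast++
slow=3 fast=7: a[fast]=10≠a[slow]=9 write a[4]=10, slow++,fast++
slow=4 fast=8: a[fast]=10=a[slow] dup, fast++
slow=4 fast=9: a[fast]=10=a[slow] dup, fast++
slow=4 fast=10: a[fast]=11≠a[slow]=10 write a[5]=11, slow++,fast++
slow=5 fast=11: a[fast]=13≠a[slow]=11 write a[6]=13, slow++,fast++
slow=6 fast=12: a[fast]=13=a[slow] dup, fast++
slow=6 fast=13: a[fast]=14≠a[slow]=13 write a[7]=14, slow++,fast++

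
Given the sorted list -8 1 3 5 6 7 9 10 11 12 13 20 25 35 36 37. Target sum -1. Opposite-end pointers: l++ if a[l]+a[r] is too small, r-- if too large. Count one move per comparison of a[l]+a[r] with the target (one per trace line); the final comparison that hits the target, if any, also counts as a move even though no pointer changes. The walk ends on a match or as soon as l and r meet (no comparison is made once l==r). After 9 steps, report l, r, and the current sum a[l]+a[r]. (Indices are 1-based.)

l=1, r=7, sum=1

l=1 r=16: -8+37=29 >-1, r--
l=1 r=15: -8+36=28 >-1, r--
l=1 r=14: -8+35=27 >-1, r--
l=1 r=13: -8+25=17 >-1, r--
l=1 r=12: -8+20=12 >-1, r--
l=1 r=11: -8+13=5 >-1, r--
l=1 r=10: -8+12=4 >-1, r--
l=1 r=9: -8+11=3 >-1, r--
l=1 r=8: -8+10=2 >-1, r--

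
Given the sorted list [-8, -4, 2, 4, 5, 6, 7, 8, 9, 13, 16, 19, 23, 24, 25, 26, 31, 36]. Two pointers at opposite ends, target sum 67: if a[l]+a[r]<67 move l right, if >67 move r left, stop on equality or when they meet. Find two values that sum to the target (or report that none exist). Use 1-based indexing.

l=1 r=18: -8+36=28 <67, l++
l=2 r=18: -4+36=32 <67, l++
l=3 r=18: 2+36=38 <67, l++
l=4 r=18: 4+36=40 <67, l++
l=5 r=18: 5+36=41 <67, l++
l=6 r=18: 6+36=42 <67, l++
l=7 r=18: 7+36=43 <67, l++
l=8 r=18: 8+36=44 <67, l++
l=9 r=18: 9+36=45 <67, l++
l=10 r=18: 13+36=49 <67, l++
l=11 r=18: 16+36=52 <67, l++
l=12 r=18: 19+36=55 <67, l++
l=13 r=18: 23+36=59 <67, l++
l=14 r=18: 24+36=60 <67, l++
l=15 r=18: 25+36=61 <67, l++
l=16 r=18: 26+36=62 <67, l++
l=17 r=18: 31+36=67, found

(31, 36)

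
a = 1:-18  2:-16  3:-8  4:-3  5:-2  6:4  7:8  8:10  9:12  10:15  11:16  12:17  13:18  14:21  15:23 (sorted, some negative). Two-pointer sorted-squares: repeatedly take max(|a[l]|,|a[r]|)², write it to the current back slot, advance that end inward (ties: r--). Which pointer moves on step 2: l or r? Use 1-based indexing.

[1,15] |-18|<=|23| out[15]=529 → r--
[1,14] |-18|<=|21| out[14]=441 → r--

r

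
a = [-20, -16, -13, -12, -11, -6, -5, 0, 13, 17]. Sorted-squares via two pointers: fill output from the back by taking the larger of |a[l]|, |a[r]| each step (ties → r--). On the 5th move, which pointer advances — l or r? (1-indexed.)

[1,10] |-20|>|17| out[10]=400 → l++
[2,10] |-16|<=|17| out[9]=289 → r--
[2,9] |-16|>|13| out[8]=256 → l++
[3,9] |-13|<=|13| out[7]=169 → r--
[3,8] |-13|>|0| out[6]=169 → l++

l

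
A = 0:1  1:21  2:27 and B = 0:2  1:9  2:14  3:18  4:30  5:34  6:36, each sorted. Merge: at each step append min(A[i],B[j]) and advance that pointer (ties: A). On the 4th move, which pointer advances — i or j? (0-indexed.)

i=0 j=0: A[i]=1<=B[j]=2 take 1, i++
i=1 j=0: A[i]=21>B[j]=2 take 2, j++
i=1 j=1: A[i]=21>B[j]=9 take 9, j++
i=1 j=2: A[i]=21>B[j]=14 take 14, j++

j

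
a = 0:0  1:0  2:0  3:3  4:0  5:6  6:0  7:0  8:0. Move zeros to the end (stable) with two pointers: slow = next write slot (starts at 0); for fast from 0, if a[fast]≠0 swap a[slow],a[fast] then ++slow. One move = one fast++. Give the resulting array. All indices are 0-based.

[3, 6, 0, 0, 0, 0, 0, 0, 0]

slow=0 fast=0: a[fast]=0, fast++
slow=0 fast=1: a[fast]=0, fast++
slow=0 fast=2: a[fast]=0, fast++
slow=0 fast=3: a[fast]=3≠0 swap→a[0]=3, slow++,fast++
slow=1 fast=4: a[fast]=0, fast++
slow=1 fast=5: a[fast]=6≠0 swap→a[1]=6, slow++,fast++
slow=2 fast=6: a[fast]=0, fast++
slow=2 fast=7: a[fast]=0, fast++
slow=2 fast=8: a[fast]=0, fast++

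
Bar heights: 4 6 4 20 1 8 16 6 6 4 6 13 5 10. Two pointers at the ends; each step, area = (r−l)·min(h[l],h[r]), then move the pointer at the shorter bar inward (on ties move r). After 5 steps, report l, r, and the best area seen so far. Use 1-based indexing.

l=4, r=12, best area=100

[1,14] min(4,10)*13=52 best=52 * → l++
[2,14] min(6,10)*12=72 best=72 * → l++
[3,14] min(4,10)*11=44 best=72 → l++
[4,14] min(20,10)*10=100 best=100 * → r--
[4,13] min(20,5)*9=45 best=100 → r--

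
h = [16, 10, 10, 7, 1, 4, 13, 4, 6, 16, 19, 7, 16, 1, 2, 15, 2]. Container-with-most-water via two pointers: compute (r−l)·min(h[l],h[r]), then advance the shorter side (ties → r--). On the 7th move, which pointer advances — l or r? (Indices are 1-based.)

l=1 r=17: min(16,2)*16=32 best=32 *, r--
l=1 r=16: min(16,15)*15=225 best=225 *, r--
l=1 r=15: min(16,2)*14=28 best=225, r--
l=1 r=14: min(16,1)*13=13 best=225, r--
l=1 r=13: min(16,16)*12=192 best=225, r--
l=1 r=12: min(16,7)*11=77 best=225, r--
l=1 r=11: min(16,19)*10=160 best=225, l++

l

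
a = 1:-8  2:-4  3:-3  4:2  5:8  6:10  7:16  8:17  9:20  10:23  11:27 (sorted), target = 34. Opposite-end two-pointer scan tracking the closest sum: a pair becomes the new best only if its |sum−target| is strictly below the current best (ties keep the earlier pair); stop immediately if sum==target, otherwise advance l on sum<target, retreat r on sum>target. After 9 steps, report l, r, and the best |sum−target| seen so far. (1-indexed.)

l=7, r=8, best |Δ|=1

l=1 r=11: -8+27=19 d=15 *, l++
l=2 r=11: -4+27=23 d=11 *, l++
l=3 r=11: -3+27=24 d=10 *, l++
l=4 r=11: 2+27=29 d=5 *, l++
l=5 r=11: 8+27=35 d=1 *, r--
l=5 r=10: 8+23=31 d=3, l++
l=6 r=10: 10+23=33 d=1, l++
l=7 r=10: 16+23=39 d=5, r--
l=7 r=9: 16+20=36 d=2, r--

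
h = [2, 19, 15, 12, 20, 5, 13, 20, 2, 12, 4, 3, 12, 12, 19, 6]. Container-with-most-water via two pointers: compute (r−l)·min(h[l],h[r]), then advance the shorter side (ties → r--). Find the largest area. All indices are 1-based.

[1,16] min(2,6)*15=30 best=30 * → l++
[2,16] min(19,6)*14=84 best=84 * → r--
[2,15] min(19,19)*13=247 best=247 * → r--
[2,14] min(19,12)*12=144 best=247 → r--
[2,13] min(19,12)*11=132 best=247 → r--
[2,12] min(19,3)*10=30 best=247 → r--
[2,11] min(19,4)*9=36 best=247 → r--
[2,10] min(19,12)*8=96 best=247 → r--
[2,9] min(19,2)*7=14 best=247 → r--
[2,8] min(19,20)*6=114 best=247 → l++
[3,8] min(15,20)*5=75 best=247 → l++
[4,8] min(12,20)*4=48 best=247 → l++
[5,8] min(20,20)*3=60 best=247 → r--
[5,7] min(20,13)*2=26 best=247 → r--
[5,6] min(20,5)*1=5 best=247 → r--

max area = 247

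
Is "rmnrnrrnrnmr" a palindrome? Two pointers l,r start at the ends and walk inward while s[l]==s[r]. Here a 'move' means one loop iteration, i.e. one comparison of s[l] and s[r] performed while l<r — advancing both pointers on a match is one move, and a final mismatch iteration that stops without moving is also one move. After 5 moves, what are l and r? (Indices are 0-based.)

[0,11] 'r'=='r' → l++,r--
[1,10] 'm'=='m' → l++,r--
[2,9] 'n'=='n' → l++,r--
[3,8] 'r'=='r' → l++,r--
[4,7] 'n'=='n' → l++,r--

l=5, r=6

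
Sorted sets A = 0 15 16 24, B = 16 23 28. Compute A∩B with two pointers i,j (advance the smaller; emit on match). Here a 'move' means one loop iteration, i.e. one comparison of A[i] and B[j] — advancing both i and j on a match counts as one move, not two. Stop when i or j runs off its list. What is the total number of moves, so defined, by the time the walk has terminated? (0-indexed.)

i=0 j=0: 0<16, i++
i=1 j=0: 15<16, i++
i=2 j=0: 16==16 emit, i++,j++
i=3 j=1: 24>23, j++
i=3 j=2: 24<28, i++

5 moves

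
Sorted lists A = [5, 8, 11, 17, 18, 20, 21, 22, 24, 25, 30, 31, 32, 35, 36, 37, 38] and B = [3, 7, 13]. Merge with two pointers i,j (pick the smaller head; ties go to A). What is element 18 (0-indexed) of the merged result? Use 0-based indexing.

[i=0,j=0] A[i]=5>B[j]=3 take 3 → j++
[i=0,j=1] A[i]=5<=B[j]=7 take 5 → i++
[i=1,j=1] A[i]=8>B[j]=7 take 7 → j++
[i=1,j=2] A[i]=8<=B[j]=13 take 8 → i++
[i=2,j=2] A[i]=11<=B[j]=13 take 11 → i++
[i=3,j=2] A[i]=17>B[j]=13 take 13 → j++
[i=3,j=3] B done, take A[i]=17 → i++
[i=4,j=3] B done, take A[i]=18 → i++
[i=5,j=3] B done, take A[i]=20 → i++
[i=6,j=3] B done, take A[i]=21 → i++
[i=7,j=3] B done, take A[i]=22 → i++
[i=8,j=3] B done, take A[i]=24 → i++
[i=9,j=3] B done, take A[i]=25 → i++
[i=10,j=3] B done, take A[i]=30 → i++
[i=11,j=3] B done, take A[i]=31 → i++
[i=12,j=3] B done, take A[i]=32 → i++
[i=13,j=3] B done, take A[i]=35 → i++
[i=14,j=3] B done, take A[i]=36 → i++
[i=15,j=3] B done, take A[i]=37 → i++
[i=16,j=3] B done, take A[i]=38 → i++

merged[18] = 37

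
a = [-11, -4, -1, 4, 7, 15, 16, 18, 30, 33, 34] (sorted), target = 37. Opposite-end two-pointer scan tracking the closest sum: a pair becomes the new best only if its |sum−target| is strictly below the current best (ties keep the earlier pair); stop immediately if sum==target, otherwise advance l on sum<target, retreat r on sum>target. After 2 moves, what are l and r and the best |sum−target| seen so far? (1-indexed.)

[1,11] -11+34=23 d=14 * → l++
[2,11] -4+34=30 d=7 * → l++

l=3, r=11, best |Δ|=7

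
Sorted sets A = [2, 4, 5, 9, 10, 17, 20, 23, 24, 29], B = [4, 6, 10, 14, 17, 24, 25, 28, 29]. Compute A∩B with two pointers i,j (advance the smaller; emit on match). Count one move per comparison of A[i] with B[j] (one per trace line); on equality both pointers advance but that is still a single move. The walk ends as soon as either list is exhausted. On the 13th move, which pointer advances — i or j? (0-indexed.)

j

[i=0,j=0] 2<4 → i++
[i=1,j=0] 4==4 emit → i++,j++
[i=2,j=1] 5<6 → i++
[i=3,j=1] 9>6 → j++
[i=3,j=2] 9<10 → i++
[i=4,j=2] 10==10 emit → i++,j++
[i=5,j=3] 17>14 → j++
[i=5,j=4] 17==17 emit → i++,j++
[i=6,j=5] 20<24 → i++
[i=7,j=5] 23<24 → i++
[i=8,j=5] 24==24 emit → i++,j++
[i=9,j=6] 29>25 → j++
[i=9,j=7] 29>28 → j++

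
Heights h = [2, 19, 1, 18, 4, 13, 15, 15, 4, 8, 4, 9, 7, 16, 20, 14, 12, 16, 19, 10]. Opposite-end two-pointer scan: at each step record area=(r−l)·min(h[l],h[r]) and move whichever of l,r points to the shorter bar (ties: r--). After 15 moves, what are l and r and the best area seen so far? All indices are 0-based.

l=10, r=14, best area=323

l=0 r=19: min(2,10)*19=38 best=38 *, l++
l=1 r=19: min(19,10)*18=180 best=180 *, r--
l=1 r=18: min(19,19)*17=323 best=323 *, r--
l=1 r=17: min(19,16)*16=256 best=323, r--
l=1 r=16: min(19,12)*15=180 best=323, r--
l=1 r=15: min(19,14)*14=196 best=323, r--
l=1 r=14: min(19,20)*13=247 best=323, l++
l=2 r=14: min(1,20)*12=12 best=323, l++
l=3 r=14: min(18,20)*11=198 best=323, l++
l=4 r=14: min(4,20)*10=40 best=323, l++
l=5 r=14: min(13,20)*9=117 best=323, l++
l=6 r=14: min(15,20)*8=120 best=323, l++
l=7 r=14: min(15,20)*7=105 best=323, l++
l=8 r=14: min(4,20)*6=24 best=323, l++
l=9 r=14: min(8,20)*5=40 best=323, l++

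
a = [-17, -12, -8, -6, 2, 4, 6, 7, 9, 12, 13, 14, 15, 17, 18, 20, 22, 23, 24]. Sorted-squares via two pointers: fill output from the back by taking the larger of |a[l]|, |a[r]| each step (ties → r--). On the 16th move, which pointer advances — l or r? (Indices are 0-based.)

l=0 r=18: |-17|<=|24| out[18]=576, r--
l=0 r=17: |-17|<=|23| out[17]=529, r--
l=0 r=16: |-17|<=|22| out[16]=484, r--
l=0 r=15: |-17|<=|20| out[15]=400, r--
l=0 r=14: |-17|<=|18| out[14]=324, r--
l=0 r=13: |-17|<=|17| out[13]=289, r--
l=0 r=12: |-17|>|15| out[12]=289, l++
l=1 r=12: |-12|<=|15| out[11]=225, r--
l=1 r=11: |-12|<=|14| out[10]=196, r--
l=1 r=10: |-12|<=|13| out[9]=169, r--
l=1 r=9: |-12|<=|12| out[8]=144, r--
l=1 r=8: |-12|>|9| out[7]=144, l++
l=2 r=8: |-8|<=|9| out[6]=81, r--
l=2 r=7: |-8|>|7| out[5]=64, l++
l=3 r=7: |-6|<=|7| out[4]=49, r--
l=3 r=6: |-6|<=|6| out[3]=36, r--

r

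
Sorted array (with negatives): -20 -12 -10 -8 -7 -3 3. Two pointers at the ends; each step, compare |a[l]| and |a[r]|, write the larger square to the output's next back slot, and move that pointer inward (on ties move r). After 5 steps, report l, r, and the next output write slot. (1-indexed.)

l=6, r=7, next write slot=2

[1,7] |-20|>|3| out[7]=400 → l++
[2,7] |-12|>|3| out[6]=144 → l++
[3,7] |-10|>|3| out[5]=100 → l++
[4,7] |-8|>|3| out[4]=64 → l++
[5,7] |-7|>|3| out[3]=49 → l++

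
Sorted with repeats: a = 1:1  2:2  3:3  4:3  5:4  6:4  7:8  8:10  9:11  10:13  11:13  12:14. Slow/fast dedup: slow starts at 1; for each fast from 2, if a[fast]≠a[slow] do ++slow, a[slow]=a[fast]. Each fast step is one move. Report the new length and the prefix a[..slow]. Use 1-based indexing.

(s=1,f=2) a[fast]=2≠a[slow]=1 write a[2]=2 → slow++,fast++
(s=2,f=3) a[fast]=3≠a[slow]=2 write a[3]=3 → slow++,fast++
(s=3,f=4) a[fast]=3=a[slow] dup → fast++
(s=3,f=5) a[fast]=4≠a[slow]=3 write a[4]=4 → slow++,fast++
(s=4,f=6) a[fast]=4=a[slow] dup → fast++
(s=4,f=7) a[fast]=8≠a[slow]=4 write a[5]=8 → slow++,fast++
(s=5,f=8) a[fast]=10≠a[slow]=8 write a[6]=10 → slow++,fast++
(s=6,f=9) a[fast]=11≠a[slow]=10 write a[7]=11 → slow++,fast++
(s=7,f=10) a[fast]=13≠a[slow]=11 write a[8]=13 → slow++,fast++
(s=8,f=11) a[fast]=13=a[slow] dup → fast++
(s=8,f=12) a[fast]=14≠a[slow]=13 write a[9]=14 → slow++,fast++

length 9; prefix = [1, 2, 3, 4, 8, 10, 11, 13, 14]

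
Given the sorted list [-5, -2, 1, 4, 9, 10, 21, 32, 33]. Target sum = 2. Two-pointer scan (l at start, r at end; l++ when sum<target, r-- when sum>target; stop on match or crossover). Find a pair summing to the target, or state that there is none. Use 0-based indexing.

l=0 r=8: -5+33=28 >2, r--
l=0 r=7: -5+32=27 >2, r--
l=0 r=6: -5+21=16 >2, r--
l=0 r=5: -5+10=5 >2, r--
l=0 r=4: -5+9=4 >2, r--
l=0 r=3: -5+4=-1 <2, l++
l=1 r=3: -2+4=2, found

(-2, 4)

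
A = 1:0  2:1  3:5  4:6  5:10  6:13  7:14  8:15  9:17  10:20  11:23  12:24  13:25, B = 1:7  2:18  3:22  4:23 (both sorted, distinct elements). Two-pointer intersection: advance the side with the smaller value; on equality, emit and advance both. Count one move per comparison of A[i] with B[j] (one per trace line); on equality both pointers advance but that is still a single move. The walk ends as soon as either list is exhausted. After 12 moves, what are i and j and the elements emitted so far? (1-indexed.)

i=11, j=3, emitted=[]

i=1 j=1: 0<7, i++
i=2 j=1: 1<7, i++
i=3 j=1: 5<7, i++
i=4 j=1: 6<7, i++
i=5 j=1: 10>7, j++
i=5 j=2: 10<18, i++
i=6 j=2: 13<18, i++
i=7 j=2: 14<18, i++
i=8 j=2: 15<18, i++
i=9 j=2: 17<18, i++
i=10 j=2: 20>18, j++
i=10 j=3: 20<22, i++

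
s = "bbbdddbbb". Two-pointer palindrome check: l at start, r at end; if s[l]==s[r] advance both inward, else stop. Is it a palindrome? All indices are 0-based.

palindrome

[0,8] 'b'=='b' → l++,r--
[1,7] 'b'=='b' → l++,r--
[2,6] 'b'=='b' → l++,r--
[3,5] 'd'=='d' → l++,r--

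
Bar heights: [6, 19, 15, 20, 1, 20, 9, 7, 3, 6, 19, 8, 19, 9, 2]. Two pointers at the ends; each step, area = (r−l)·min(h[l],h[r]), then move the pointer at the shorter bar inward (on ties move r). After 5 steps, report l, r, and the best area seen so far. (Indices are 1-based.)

[1,15] min(6,2)*14=28 best=28 * → r--
[1,14] min(6,9)*13=78 best=78 * → l++
[2,14] min(19,9)*12=108 best=108 * → r--
[2,13] min(19,19)*11=209 best=209 * → r--
[2,12] min(19,8)*10=80 best=209 → r--

l=2, r=11, best area=209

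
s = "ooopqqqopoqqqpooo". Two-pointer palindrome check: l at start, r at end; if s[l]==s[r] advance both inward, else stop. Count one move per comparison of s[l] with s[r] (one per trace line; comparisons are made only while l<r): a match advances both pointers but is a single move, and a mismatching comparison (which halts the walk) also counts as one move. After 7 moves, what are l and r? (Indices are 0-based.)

l=7, r=9

l=0 r=16: 'o'=='o', l++,r--
l=1 r=15: 'o'=='o', l++,r--
l=2 r=14: 'o'=='o', l++,r--
l=3 r=13: 'p'=='p', l++,r--
l=4 r=12: 'q'=='q', l++,r--
l=5 r=11: 'q'=='q', l++,r--
l=6 r=10: 'q'=='q', l++,r--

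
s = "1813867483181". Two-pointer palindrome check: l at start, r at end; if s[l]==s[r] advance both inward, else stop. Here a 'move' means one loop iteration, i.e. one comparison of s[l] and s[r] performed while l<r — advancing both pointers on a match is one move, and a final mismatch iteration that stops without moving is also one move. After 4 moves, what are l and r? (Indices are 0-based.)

l=4, r=8

[0,12] '1'=='1' → l++,r--
[1,11] '8'=='8' → l++,r--
[2,10] '1'=='1' → l++,r--
[3,9] '3'=='3' → l++,r--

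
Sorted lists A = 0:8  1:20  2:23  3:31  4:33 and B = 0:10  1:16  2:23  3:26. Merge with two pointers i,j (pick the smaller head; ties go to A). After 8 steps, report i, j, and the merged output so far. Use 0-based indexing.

i=0 j=0: A[i]=8<=B[j]=10 take 8, i++
i=1 j=0: A[i]=20>B[j]=10 take 10, j++
i=1 j=1: A[i]=20>B[j]=16 take 16, j++
i=1 j=2: A[i]=20<=B[j]=23 take 20, i++
i=2 j=2: A[i]=23<=B[j]=23 take 23, i++
i=3 j=2: A[i]=31>B[j]=23 take 23, j++
i=3 j=3: A[i]=31>B[j]=26 take 26, j++
i=3 j=4: B done, take A[i]=31, i++

i=4, j=4, merged so far=[8, 10, 16, 20, 23, 23, 26, 31]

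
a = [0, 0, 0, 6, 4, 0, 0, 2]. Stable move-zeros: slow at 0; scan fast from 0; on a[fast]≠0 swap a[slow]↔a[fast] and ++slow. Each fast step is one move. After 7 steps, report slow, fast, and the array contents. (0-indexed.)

slow=2, fast=7, a=[6, 4, 0, 0, 0, 0, 0, 2]

(s=0,f=0) a[fast]=0 → fast++
(s=0,f=1) a[fast]=0 → fast++
(s=0,f=2) a[fast]=0 → fast++
(s=0,f=3) a[fast]=6≠0 swap→a[0]=6 → slow++,fast++
(s=1,f=4) a[fast]=4≠0 swap→a[1]=4 → slow++,fast++
(s=2,f=5) a[fast]=0 → fast++
(s=2,f=6) a[fast]=0 → fast++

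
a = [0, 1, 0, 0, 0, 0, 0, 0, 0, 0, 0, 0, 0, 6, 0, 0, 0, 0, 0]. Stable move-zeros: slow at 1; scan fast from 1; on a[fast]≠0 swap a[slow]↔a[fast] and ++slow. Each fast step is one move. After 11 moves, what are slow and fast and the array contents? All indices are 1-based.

slow=2, fast=12, a=[1, 0, 0, 0, 0, 0, 0, 0, 0, 0, 0, 0, 0, 6, 0, 0, 0, 0, 0]

slow=1 fast=1: a[fast]=0, fast++
slow=1 fast=2: a[fast]=1≠0 swap→a[1]=1, slow++,fast++
slow=2 fast=3: a[fast]=0, fast++
slow=2 fast=4: a[fast]=0, fast++
slow=2 fast=5: a[fast]=0, fast++
slow=2 fast=6: a[fast]=0, fast++
slow=2 fast=7: a[fast]=0, fast++
slow=2 fast=8: a[fast]=0, fast++
slow=2 fast=9: a[fast]=0, fast++
slow=2 fast=10: a[fast]=0, fast++
slow=2 fast=11: a[fast]=0, fast++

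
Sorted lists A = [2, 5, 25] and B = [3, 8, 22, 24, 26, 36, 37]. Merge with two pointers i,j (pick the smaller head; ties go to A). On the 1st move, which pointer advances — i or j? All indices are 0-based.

i

[i=0,j=0] A[i]=2<=B[j]=3 take 2 → i++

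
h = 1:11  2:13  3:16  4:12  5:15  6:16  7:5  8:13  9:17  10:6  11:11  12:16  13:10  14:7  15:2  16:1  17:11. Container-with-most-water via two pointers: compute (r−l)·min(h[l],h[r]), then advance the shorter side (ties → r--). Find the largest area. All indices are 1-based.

l=1 r=17: min(11,11)*16=176 best=176 *, r--
l=1 r=16: min(11,1)*15=15 best=176, r--
l=1 r=15: min(11,2)*14=28 best=176, r--
l=1 r=14: min(11,7)*13=91 best=176, r--
l=1 r=13: min(11,10)*12=120 best=176, r--
l=1 r=12: min(11,16)*11=121 best=176, l++
l=2 r=12: min(13,16)*10=130 best=176, l++
l=3 r=12: min(16,16)*9=144 best=176, r--
l=3 r=11: min(16,11)*8=88 best=176, r--
l=3 r=10: min(16,6)*7=42 best=176, r--
l=3 r=9: min(16,17)*6=96 best=176, l++
l=4 r=9: min(12,17)*5=60 best=176, l++
l=5 r=9: min(15,17)*4=60 best=176, l++
l=6 r=9: min(16,17)*3=48 best=176, l++
l=7 r=9: min(5,17)*2=10 best=176, l++
l=8 r=9: min(13,17)*1=13 best=176, l++

max area = 176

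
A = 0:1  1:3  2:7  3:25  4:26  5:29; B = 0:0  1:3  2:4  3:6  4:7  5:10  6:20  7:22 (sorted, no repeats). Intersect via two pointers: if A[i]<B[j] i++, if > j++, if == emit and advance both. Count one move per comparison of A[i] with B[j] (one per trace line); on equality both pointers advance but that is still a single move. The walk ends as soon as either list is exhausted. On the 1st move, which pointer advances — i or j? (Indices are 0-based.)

j

i=0 j=0: 1>0, j++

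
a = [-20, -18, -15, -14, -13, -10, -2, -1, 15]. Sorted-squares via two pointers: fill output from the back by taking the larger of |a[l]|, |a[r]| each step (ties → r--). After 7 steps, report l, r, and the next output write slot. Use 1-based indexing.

l=7, r=8, next write slot=2

l=1 r=9: |-20|>|15| out[9]=400, l++
l=2 r=9: |-18|>|15| out[8]=324, l++
l=3 r=9: |-15|<=|15| out[7]=225, r--
l=3 r=8: |-15|>|-1| out[6]=225, l++
l=4 r=8: |-14|>|-1| out[5]=196, l++
l=5 r=8: |-13|>|-1| out[4]=169, l++
l=6 r=8: |-10|>|-1| out[3]=100, l++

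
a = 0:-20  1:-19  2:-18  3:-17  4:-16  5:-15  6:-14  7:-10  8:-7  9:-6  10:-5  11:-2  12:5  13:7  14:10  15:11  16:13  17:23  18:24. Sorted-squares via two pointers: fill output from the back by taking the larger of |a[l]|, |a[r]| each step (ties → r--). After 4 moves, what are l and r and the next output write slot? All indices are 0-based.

l=2, r=16, next write slot=14

l=0 r=18: |-20|<=|24| out[18]=576, r--
l=0 r=17: |-20|<=|23| out[17]=529, r--
l=0 r=16: |-20|>|13| out[16]=400, l++
l=1 r=16: |-19|>|13| out[15]=361, l++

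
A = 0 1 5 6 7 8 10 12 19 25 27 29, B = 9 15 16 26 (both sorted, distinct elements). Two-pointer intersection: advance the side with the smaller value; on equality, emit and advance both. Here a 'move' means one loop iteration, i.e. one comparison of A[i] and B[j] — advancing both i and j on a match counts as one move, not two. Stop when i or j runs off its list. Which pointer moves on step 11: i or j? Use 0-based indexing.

j

[i=0,j=0] 0<9 → i++
[i=1,j=0] 1<9 → i++
[i=2,j=0] 5<9 → i++
[i=3,j=0] 6<9 → i++
[i=4,j=0] 7<9 → i++
[i=5,j=0] 8<9 → i++
[i=6,j=0] 10>9 → j++
[i=6,j=1] 10<15 → i++
[i=7,j=1] 12<15 → i++
[i=8,j=1] 19>15 → j++
[i=8,j=2] 19>16 → j++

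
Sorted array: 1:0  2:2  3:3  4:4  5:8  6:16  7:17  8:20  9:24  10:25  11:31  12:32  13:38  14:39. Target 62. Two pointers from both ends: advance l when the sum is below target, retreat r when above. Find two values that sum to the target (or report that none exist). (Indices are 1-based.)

(24, 38)

[1,14] 0+39=39 <62 → l++
[2,14] 2+39=41 <62 → l++
[3,14] 3+39=42 <62 → l++
[4,14] 4+39=43 <62 → l++
[5,14] 8+39=47 <62 → l++
[6,14] 16+39=55 <62 → l++
[7,14] 17+39=56 <62 → l++
[8,14] 20+39=59 <62 → l++
[9,14] 24+39=63 >62 → r--
[9,13] 24+38=62 → found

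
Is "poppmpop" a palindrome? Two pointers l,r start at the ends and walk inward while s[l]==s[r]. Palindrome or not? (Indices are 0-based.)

l=0 r=7: 'p'=='p', l++,r--
l=1 r=6: 'o'=='o', l++,r--
l=2 r=5: 'p'=='p', l++,r--
l=3 r=4: 'p'!='m', stop

not a palindrome (mismatch at 3,4)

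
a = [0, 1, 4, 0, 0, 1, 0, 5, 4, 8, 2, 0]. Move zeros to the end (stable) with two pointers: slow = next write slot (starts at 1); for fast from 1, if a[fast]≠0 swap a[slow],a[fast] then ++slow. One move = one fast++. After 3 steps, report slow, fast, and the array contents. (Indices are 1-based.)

slow=1 fast=1: a[fast]=0, fast++
slow=1 fast=2: a[fast]=1≠0 swap→a[1]=1, slow++,fast++
slow=2 fast=3: a[fast]=4≠0 swap→a[2]=4, slow++,fast++

slow=3, fast=4, a=[1, 4, 0, 0, 0, 1, 0, 5, 4, 8, 2, 0]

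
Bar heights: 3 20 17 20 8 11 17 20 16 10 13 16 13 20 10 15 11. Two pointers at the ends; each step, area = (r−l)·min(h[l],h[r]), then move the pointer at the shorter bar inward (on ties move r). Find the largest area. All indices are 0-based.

max area = 240

[0,16] min(3,11)*16=48 best=48 * → l++
[1,16] min(20,11)*15=165 best=165 * → r--
[1,15] min(20,15)*14=210 best=210 * → r--
[1,14] min(20,10)*13=130 best=210 → r--
[1,13] min(20,20)*12=240 best=240 * → r--
[1,12] min(20,13)*11=143 best=240 → r--
[1,11] min(20,16)*10=160 best=240 → r--
[1,10] min(20,13)*9=117 best=240 → r--
[1,9] min(20,10)*8=80 best=240 → r--
[1,8] min(20,16)*7=112 best=240 → r--
[1,7] min(20,20)*6=120 best=240 → r--
[1,6] min(20,17)*5=85 best=240 → r--
[1,5] min(20,11)*4=44 best=240 → r--
[1,4] min(20,8)*3=24 best=240 → r--
[1,3] min(20,20)*2=40 best=240 → r--
[1,2] min(20,17)*1=17 best=240 → r--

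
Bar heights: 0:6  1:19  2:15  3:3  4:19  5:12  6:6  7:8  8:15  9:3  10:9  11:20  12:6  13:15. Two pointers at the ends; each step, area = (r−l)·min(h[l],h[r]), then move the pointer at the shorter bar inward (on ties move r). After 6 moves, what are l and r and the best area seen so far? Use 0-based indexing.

l=4, r=11, best area=190

l=0 r=13: min(6,15)*13=78 best=78 *, l++
l=1 r=13: min(19,15)*12=180 best=180 *, r--
l=1 r=12: min(19,6)*11=66 best=180, r--
l=1 r=11: min(19,20)*10=190 best=190 *, l++
l=2 r=11: min(15,20)*9=135 best=190, l++
l=3 r=11: min(3,20)*8=24 best=190, l++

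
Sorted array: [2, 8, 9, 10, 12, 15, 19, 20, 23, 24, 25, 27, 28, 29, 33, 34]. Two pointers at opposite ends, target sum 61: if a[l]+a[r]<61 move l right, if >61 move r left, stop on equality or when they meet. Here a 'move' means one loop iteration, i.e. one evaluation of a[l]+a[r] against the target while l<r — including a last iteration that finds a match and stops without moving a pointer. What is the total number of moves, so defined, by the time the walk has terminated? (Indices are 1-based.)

12 moves

[1,16] 2+34=36 <61 → l++
[2,16] 8+34=42 <61 → l++
[3,16] 9+34=43 <61 → l++
[4,16] 10+34=44 <61 → l++
[5,16] 12+34=46 <61 → l++
[6,16] 15+34=49 <61 → l++
[7,16] 19+34=53 <61 → l++
[8,16] 20+34=54 <61 → l++
[9,16] 23+34=57 <61 → l++
[10,16] 24+34=58 <61 → l++
[11,16] 25+34=59 <61 → l++
[12,16] 27+34=61 → found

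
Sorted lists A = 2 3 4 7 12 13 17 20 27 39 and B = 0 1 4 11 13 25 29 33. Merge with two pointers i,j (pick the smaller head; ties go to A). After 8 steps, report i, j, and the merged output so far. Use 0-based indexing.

i=4, j=4, merged so far=[0, 1, 2, 3, 4, 4, 7, 11]

[i=0,j=0] A[i]=2>B[j]=0 take 0 → j++
[i=0,j=1] A[i]=2>B[j]=1 take 1 → j++
[i=0,j=2] A[i]=2<=B[j]=4 take 2 → i++
[i=1,j=2] A[i]=3<=B[j]=4 take 3 → i++
[i=2,j=2] A[i]=4<=B[j]=4 take 4 → i++
[i=3,j=2] A[i]=7>B[j]=4 take 4 → j++
[i=3,j=3] A[i]=7<=B[j]=11 take 7 → i++
[i=4,j=3] A[i]=12>B[j]=11 take 11 → j++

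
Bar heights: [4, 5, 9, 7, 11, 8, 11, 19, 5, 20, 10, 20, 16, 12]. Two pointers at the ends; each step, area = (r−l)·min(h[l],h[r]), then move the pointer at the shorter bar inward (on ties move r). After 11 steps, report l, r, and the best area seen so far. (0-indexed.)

l=9, r=11, best area=99

[0,13] min(4,12)*13=52 best=52 * → l++
[1,13] min(5,12)*12=60 best=60 * → l++
[2,13] min(9,12)*11=99 best=99 * → l++
[3,13] min(7,12)*10=70 best=99 → l++
[4,13] min(11,12)*9=99 best=99 → l++
[5,13] min(8,12)*8=64 best=99 → l++
[6,13] min(11,12)*7=77 best=99 → l++
[7,13] min(19,12)*6=72 best=99 → r--
[7,12] min(19,16)*5=80 best=99 → r--
[7,11] min(19,20)*4=76 best=99 → l++
[8,11] min(5,20)*3=15 best=99 → l++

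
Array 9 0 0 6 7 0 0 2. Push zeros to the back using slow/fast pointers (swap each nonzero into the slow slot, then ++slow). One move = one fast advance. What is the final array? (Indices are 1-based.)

(s=1,f=1) a[fast]=9≠0 swap→a[1]=9 → slow++,fast++
(s=2,f=2) a[fast]=0 → fast++
(s=2,f=3) a[fast]=0 → fast++
(s=2,f=4) a[fast]=6≠0 swap→a[2]=6 → slow++,fast++
(s=3,f=5) a[fast]=7≠0 swap→a[3]=7 → slow++,fast++
(s=4,f=6) a[fast]=0 → fast++
(s=4,f=7) a[fast]=0 → fast++
(s=4,f=8) a[fast]=2≠0 swap→a[4]=2 → slow++,fast++

[9, 6, 7, 2, 0, 0, 0, 0]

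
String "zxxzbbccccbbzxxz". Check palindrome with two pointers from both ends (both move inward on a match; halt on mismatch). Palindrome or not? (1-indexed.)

[1,16] 'z'=='z' → l++,r--
[2,15] 'x'=='x' → l++,r--
[3,14] 'x'=='x' → l++,r--
[4,13] 'z'=='z' → l++,r--
[5,12] 'b'=='b' → l++,r--
[6,11] 'b'=='b' → l++,r--
[7,10] 'c'=='c' → l++,r--
[8,9] 'c'=='c' → l++,r--

palindrome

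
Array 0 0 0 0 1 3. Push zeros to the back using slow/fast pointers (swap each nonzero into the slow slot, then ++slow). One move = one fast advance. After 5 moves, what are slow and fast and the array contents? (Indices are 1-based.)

(s=1,f=1) a[fast]=0 → fast++
(s=1,f=2) a[fast]=0 → fast++
(s=1,f=3) a[fast]=0 → fast++
(s=1,f=4) a[fast]=0 → fast++
(s=1,f=5) a[fast]=1≠0 swap→a[1]=1 → slow++,fast++

slow=2, fast=6, a=[1, 0, 0, 0, 0, 3]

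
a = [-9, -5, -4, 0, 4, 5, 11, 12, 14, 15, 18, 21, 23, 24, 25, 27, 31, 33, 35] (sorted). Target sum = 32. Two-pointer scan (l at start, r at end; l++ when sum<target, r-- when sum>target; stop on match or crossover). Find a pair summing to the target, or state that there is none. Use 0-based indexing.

l=0 r=18: -9+35=26 <32, l++
l=1 r=18: -5+35=30 <32, l++
l=2 r=18: -4+35=31 <32, l++
l=3 r=18: 0+35=35 >32, r--
l=3 r=17: 0+33=33 >32, r--
l=3 r=16: 0+31=31 <32, l++
l=4 r=16: 4+31=35 >32, r--
l=4 r=15: 4+27=31 <32, l++
l=5 r=15: 5+27=32, found

(5, 27)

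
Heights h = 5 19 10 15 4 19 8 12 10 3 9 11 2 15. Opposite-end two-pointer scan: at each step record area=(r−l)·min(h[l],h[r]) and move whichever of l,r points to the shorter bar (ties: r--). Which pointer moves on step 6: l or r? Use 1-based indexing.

[1,14] min(5,15)*13=65 best=65 * → l++
[2,14] min(19,15)*12=180 best=180 * → r--
[2,13] min(19,2)*11=22 best=180 → r--
[2,12] min(19,11)*10=110 best=180 → r--
[2,11] min(19,9)*9=81 best=180 → r--
[2,10] min(19,3)*8=24 best=180 → r--

r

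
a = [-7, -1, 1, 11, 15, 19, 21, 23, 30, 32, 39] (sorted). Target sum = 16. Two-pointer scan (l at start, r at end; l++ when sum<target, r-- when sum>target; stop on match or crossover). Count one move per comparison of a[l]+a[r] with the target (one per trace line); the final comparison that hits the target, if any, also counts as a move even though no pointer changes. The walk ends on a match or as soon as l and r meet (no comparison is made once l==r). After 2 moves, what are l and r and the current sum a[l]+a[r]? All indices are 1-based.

[1,11] -7+39=32 >16 → r--
[1,10] -7+32=25 >16 → r--

l=1, r=9, sum=23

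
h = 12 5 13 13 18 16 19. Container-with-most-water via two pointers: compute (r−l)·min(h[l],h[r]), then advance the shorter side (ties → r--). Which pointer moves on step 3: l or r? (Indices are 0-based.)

[0,6] min(12,19)*6=72 best=72 * → l++
[1,6] min(5,19)*5=25 best=72 → l++
[2,6] min(13,19)*4=52 best=72 → l++

l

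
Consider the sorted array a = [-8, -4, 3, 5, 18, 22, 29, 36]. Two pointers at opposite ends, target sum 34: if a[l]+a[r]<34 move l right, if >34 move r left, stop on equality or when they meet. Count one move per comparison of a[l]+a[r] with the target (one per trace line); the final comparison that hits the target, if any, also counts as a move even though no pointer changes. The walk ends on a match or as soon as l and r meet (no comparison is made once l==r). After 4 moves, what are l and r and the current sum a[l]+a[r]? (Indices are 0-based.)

l=3, r=6, sum=34

l=0 r=7: -8+36=28 <34, l++
l=1 r=7: -4+36=32 <34, l++
l=2 r=7: 3+36=39 >34, r--
l=2 r=6: 3+29=32 <34, l++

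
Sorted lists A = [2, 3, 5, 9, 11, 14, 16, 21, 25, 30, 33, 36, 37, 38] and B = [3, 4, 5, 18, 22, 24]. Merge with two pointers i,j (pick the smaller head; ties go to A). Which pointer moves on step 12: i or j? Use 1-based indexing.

i

i=1 j=1: A[i]=2<=B[j]=3 take 2, i++
i=2 j=1: A[i]=3<=B[j]=3 take 3, i++
i=3 j=1: A[i]=5>B[j]=3 take 3, j++
i=3 j=2: A[i]=5>B[j]=4 take 4, j++
i=3 j=3: A[i]=5<=B[j]=5 take 5, i++
i=4 j=3: A[i]=9>B[j]=5 take 5, j++
i=4 j=4: A[i]=9<=B[j]=18 take 9, i++
i=5 j=4: A[i]=11<=B[j]=18 take 11, i++
i=6 j=4: A[i]=14<=B[j]=18 take 14, i++
i=7 j=4: A[i]=16<=B[j]=18 take 16, i++
i=8 j=4: A[i]=21>B[j]=18 take 18, j++
i=8 j=5: A[i]=21<=B[j]=22 take 21, i++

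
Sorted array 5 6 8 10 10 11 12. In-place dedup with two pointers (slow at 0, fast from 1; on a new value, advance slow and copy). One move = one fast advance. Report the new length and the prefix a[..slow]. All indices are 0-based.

length 6; prefix = [5, 6, 8, 10, 11, 12]

slow=0 fast=1: a[fast]=6≠a[slow]=5 write a[1]=6, slow++,fast++
slow=1 fast=2: a[fast]=8≠a[slow]=6 write a[2]=8, slow++,fast++
slow=2 fast=3: a[fast]=10≠a[slow]=8 write a[3]=10, slow++,fast++
slow=3 fast=4: a[fast]=10=a[slow] dup, fast++
slow=3 fast=5: a[fast]=11≠a[slow]=10 write a[4]=11, slow++,fast++
slow=4 fast=6: a[fast]=12≠a[slow]=11 write a[5]=12, slow++,fast++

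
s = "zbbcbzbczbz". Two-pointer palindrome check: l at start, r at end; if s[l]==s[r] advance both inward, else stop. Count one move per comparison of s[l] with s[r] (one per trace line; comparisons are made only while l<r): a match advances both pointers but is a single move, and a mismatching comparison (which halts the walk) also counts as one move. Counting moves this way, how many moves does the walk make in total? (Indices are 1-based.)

3 moves

l=1 r=11: 'z'=='z', l++,r--
l=2 r=10: 'b'=='b', l++,r--
l=3 r=9: 'b'!='z', stop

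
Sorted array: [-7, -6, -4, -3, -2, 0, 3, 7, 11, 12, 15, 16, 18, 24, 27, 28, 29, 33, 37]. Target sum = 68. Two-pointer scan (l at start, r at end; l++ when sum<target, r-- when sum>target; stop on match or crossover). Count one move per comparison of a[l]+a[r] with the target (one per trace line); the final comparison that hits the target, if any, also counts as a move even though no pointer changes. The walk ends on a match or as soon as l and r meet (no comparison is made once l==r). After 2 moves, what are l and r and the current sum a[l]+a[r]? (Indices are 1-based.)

l=3, r=19, sum=33

[1,19] -7+37=30 <68 → l++
[2,19] -6+37=31 <68 → l++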